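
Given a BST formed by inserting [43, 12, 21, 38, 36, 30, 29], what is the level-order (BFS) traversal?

Tree insertion order: [43, 12, 21, 38, 36, 30, 29]
Tree (level-order array): [43, 12, None, None, 21, None, 38, 36, None, 30, None, 29]
BFS from the root, enqueuing left then right child of each popped node:
  queue [43] -> pop 43, enqueue [12], visited so far: [43]
  queue [12] -> pop 12, enqueue [21], visited so far: [43, 12]
  queue [21] -> pop 21, enqueue [38], visited so far: [43, 12, 21]
  queue [38] -> pop 38, enqueue [36], visited so far: [43, 12, 21, 38]
  queue [36] -> pop 36, enqueue [30], visited so far: [43, 12, 21, 38, 36]
  queue [30] -> pop 30, enqueue [29], visited so far: [43, 12, 21, 38, 36, 30]
  queue [29] -> pop 29, enqueue [none], visited so far: [43, 12, 21, 38, 36, 30, 29]
Result: [43, 12, 21, 38, 36, 30, 29]


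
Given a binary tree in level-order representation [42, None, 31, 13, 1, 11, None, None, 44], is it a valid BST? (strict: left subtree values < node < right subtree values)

Level-order array: [42, None, 31, 13, 1, 11, None, None, 44]
Validate using subtree bounds (lo, hi): at each node, require lo < value < hi,
then recurse left with hi=value and right with lo=value.
Preorder trace (stopping at first violation):
  at node 42 with bounds (-inf, +inf): OK
  at node 31 with bounds (42, +inf): VIOLATION
Node 31 violates its bound: not (42 < 31 < +inf).
Result: Not a valid BST


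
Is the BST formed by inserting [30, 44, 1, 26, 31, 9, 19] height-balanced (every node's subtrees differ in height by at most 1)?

Tree (level-order array): [30, 1, 44, None, 26, 31, None, 9, None, None, None, None, 19]
Definition: a tree is height-balanced if, at every node, |h(left) - h(right)| <= 1 (empty subtree has height -1).
Bottom-up per-node check:
  node 19: h_left=-1, h_right=-1, diff=0 [OK], height=0
  node 9: h_left=-1, h_right=0, diff=1 [OK], height=1
  node 26: h_left=1, h_right=-1, diff=2 [FAIL (|1--1|=2 > 1)], height=2
  node 1: h_left=-1, h_right=2, diff=3 [FAIL (|-1-2|=3 > 1)], height=3
  node 31: h_left=-1, h_right=-1, diff=0 [OK], height=0
  node 44: h_left=0, h_right=-1, diff=1 [OK], height=1
  node 30: h_left=3, h_right=1, diff=2 [FAIL (|3-1|=2 > 1)], height=4
Node 26 violates the condition: |1 - -1| = 2 > 1.
Result: Not balanced


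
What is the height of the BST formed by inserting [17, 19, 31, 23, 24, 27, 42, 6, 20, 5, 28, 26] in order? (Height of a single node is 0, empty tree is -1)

Insertion order: [17, 19, 31, 23, 24, 27, 42, 6, 20, 5, 28, 26]
Tree (level-order array): [17, 6, 19, 5, None, None, 31, None, None, 23, 42, 20, 24, None, None, None, None, None, 27, 26, 28]
Compute height bottom-up (empty subtree = -1):
  height(5) = 1 + max(-1, -1) = 0
  height(6) = 1 + max(0, -1) = 1
  height(20) = 1 + max(-1, -1) = 0
  height(26) = 1 + max(-1, -1) = 0
  height(28) = 1 + max(-1, -1) = 0
  height(27) = 1 + max(0, 0) = 1
  height(24) = 1 + max(-1, 1) = 2
  height(23) = 1 + max(0, 2) = 3
  height(42) = 1 + max(-1, -1) = 0
  height(31) = 1 + max(3, 0) = 4
  height(19) = 1 + max(-1, 4) = 5
  height(17) = 1 + max(1, 5) = 6
Height = 6


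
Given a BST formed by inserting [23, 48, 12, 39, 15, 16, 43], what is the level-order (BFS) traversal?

Tree insertion order: [23, 48, 12, 39, 15, 16, 43]
Tree (level-order array): [23, 12, 48, None, 15, 39, None, None, 16, None, 43]
BFS from the root, enqueuing left then right child of each popped node:
  queue [23] -> pop 23, enqueue [12, 48], visited so far: [23]
  queue [12, 48] -> pop 12, enqueue [15], visited so far: [23, 12]
  queue [48, 15] -> pop 48, enqueue [39], visited so far: [23, 12, 48]
  queue [15, 39] -> pop 15, enqueue [16], visited so far: [23, 12, 48, 15]
  queue [39, 16] -> pop 39, enqueue [43], visited so far: [23, 12, 48, 15, 39]
  queue [16, 43] -> pop 16, enqueue [none], visited so far: [23, 12, 48, 15, 39, 16]
  queue [43] -> pop 43, enqueue [none], visited so far: [23, 12, 48, 15, 39, 16, 43]
Result: [23, 12, 48, 15, 39, 16, 43]


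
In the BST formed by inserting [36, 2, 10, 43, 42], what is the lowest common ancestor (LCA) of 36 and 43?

Tree insertion order: [36, 2, 10, 43, 42]
Tree (level-order array): [36, 2, 43, None, 10, 42]
In a BST, the LCA of p=36, q=43 is the first node v on the
root-to-leaf path with p <= v <= q (go left if both < v, right if both > v).
Walk from root:
  at 36: 36 <= 36 <= 43, this is the LCA
LCA = 36


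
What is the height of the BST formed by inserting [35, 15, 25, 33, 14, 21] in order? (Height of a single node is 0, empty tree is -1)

Insertion order: [35, 15, 25, 33, 14, 21]
Tree (level-order array): [35, 15, None, 14, 25, None, None, 21, 33]
Compute height bottom-up (empty subtree = -1):
  height(14) = 1 + max(-1, -1) = 0
  height(21) = 1 + max(-1, -1) = 0
  height(33) = 1 + max(-1, -1) = 0
  height(25) = 1 + max(0, 0) = 1
  height(15) = 1 + max(0, 1) = 2
  height(35) = 1 + max(2, -1) = 3
Height = 3


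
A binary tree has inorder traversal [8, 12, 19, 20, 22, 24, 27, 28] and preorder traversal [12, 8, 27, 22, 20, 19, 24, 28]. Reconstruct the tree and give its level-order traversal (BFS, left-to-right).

Inorder:  [8, 12, 19, 20, 22, 24, 27, 28]
Preorder: [12, 8, 27, 22, 20, 19, 24, 28]
Algorithm: preorder visits root first, so consume preorder in order;
for each root, split the current inorder slice at that value into
left-subtree inorder and right-subtree inorder, then recurse.
Recursive splits:
  root=12; inorder splits into left=[8], right=[19, 20, 22, 24, 27, 28]
  root=8; inorder splits into left=[], right=[]
  root=27; inorder splits into left=[19, 20, 22, 24], right=[28]
  root=22; inorder splits into left=[19, 20], right=[24]
  root=20; inorder splits into left=[19], right=[]
  root=19; inorder splits into left=[], right=[]
  root=24; inorder splits into left=[], right=[]
  root=28; inorder splits into left=[], right=[]
Reconstructed level-order: [12, 8, 27, 22, 28, 20, 24, 19]


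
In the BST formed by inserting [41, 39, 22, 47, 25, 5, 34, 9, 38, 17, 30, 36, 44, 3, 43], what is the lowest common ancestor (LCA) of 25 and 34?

Tree insertion order: [41, 39, 22, 47, 25, 5, 34, 9, 38, 17, 30, 36, 44, 3, 43]
Tree (level-order array): [41, 39, 47, 22, None, 44, None, 5, 25, 43, None, 3, 9, None, 34, None, None, None, None, None, 17, 30, 38, None, None, None, None, 36]
In a BST, the LCA of p=25, q=34 is the first node v on the
root-to-leaf path with p <= v <= q (go left if both < v, right if both > v).
Walk from root:
  at 41: both 25 and 34 < 41, go left
  at 39: both 25 and 34 < 39, go left
  at 22: both 25 and 34 > 22, go right
  at 25: 25 <= 25 <= 34, this is the LCA
LCA = 25


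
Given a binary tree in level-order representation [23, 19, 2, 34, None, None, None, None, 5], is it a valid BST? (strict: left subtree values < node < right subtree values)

Level-order array: [23, 19, 2, 34, None, None, None, None, 5]
Validate using subtree bounds (lo, hi): at each node, require lo < value < hi,
then recurse left with hi=value and right with lo=value.
Preorder trace (stopping at first violation):
  at node 23 with bounds (-inf, +inf): OK
  at node 19 with bounds (-inf, 23): OK
  at node 34 with bounds (-inf, 19): VIOLATION
Node 34 violates its bound: not (-inf < 34 < 19).
Result: Not a valid BST


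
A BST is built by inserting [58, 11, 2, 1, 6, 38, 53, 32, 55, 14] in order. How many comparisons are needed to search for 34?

Search path for 34: 58 -> 11 -> 38 -> 32
Found: False
Comparisons: 4


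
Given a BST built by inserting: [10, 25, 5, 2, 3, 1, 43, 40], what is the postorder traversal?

Tree insertion order: [10, 25, 5, 2, 3, 1, 43, 40]
Tree (level-order array): [10, 5, 25, 2, None, None, 43, 1, 3, 40]
Postorder traversal: [1, 3, 2, 5, 40, 43, 25, 10]


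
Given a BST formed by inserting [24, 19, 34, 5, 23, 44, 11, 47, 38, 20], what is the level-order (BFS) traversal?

Tree insertion order: [24, 19, 34, 5, 23, 44, 11, 47, 38, 20]
Tree (level-order array): [24, 19, 34, 5, 23, None, 44, None, 11, 20, None, 38, 47]
BFS from the root, enqueuing left then right child of each popped node:
  queue [24] -> pop 24, enqueue [19, 34], visited so far: [24]
  queue [19, 34] -> pop 19, enqueue [5, 23], visited so far: [24, 19]
  queue [34, 5, 23] -> pop 34, enqueue [44], visited so far: [24, 19, 34]
  queue [5, 23, 44] -> pop 5, enqueue [11], visited so far: [24, 19, 34, 5]
  queue [23, 44, 11] -> pop 23, enqueue [20], visited so far: [24, 19, 34, 5, 23]
  queue [44, 11, 20] -> pop 44, enqueue [38, 47], visited so far: [24, 19, 34, 5, 23, 44]
  queue [11, 20, 38, 47] -> pop 11, enqueue [none], visited so far: [24, 19, 34, 5, 23, 44, 11]
  queue [20, 38, 47] -> pop 20, enqueue [none], visited so far: [24, 19, 34, 5, 23, 44, 11, 20]
  queue [38, 47] -> pop 38, enqueue [none], visited so far: [24, 19, 34, 5, 23, 44, 11, 20, 38]
  queue [47] -> pop 47, enqueue [none], visited so far: [24, 19, 34, 5, 23, 44, 11, 20, 38, 47]
Result: [24, 19, 34, 5, 23, 44, 11, 20, 38, 47]


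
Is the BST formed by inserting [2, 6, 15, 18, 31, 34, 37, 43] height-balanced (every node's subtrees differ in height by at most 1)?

Tree (level-order array): [2, None, 6, None, 15, None, 18, None, 31, None, 34, None, 37, None, 43]
Definition: a tree is height-balanced if, at every node, |h(left) - h(right)| <= 1 (empty subtree has height -1).
Bottom-up per-node check:
  node 43: h_left=-1, h_right=-1, diff=0 [OK], height=0
  node 37: h_left=-1, h_right=0, diff=1 [OK], height=1
  node 34: h_left=-1, h_right=1, diff=2 [FAIL (|-1-1|=2 > 1)], height=2
  node 31: h_left=-1, h_right=2, diff=3 [FAIL (|-1-2|=3 > 1)], height=3
  node 18: h_left=-1, h_right=3, diff=4 [FAIL (|-1-3|=4 > 1)], height=4
  node 15: h_left=-1, h_right=4, diff=5 [FAIL (|-1-4|=5 > 1)], height=5
  node 6: h_left=-1, h_right=5, diff=6 [FAIL (|-1-5|=6 > 1)], height=6
  node 2: h_left=-1, h_right=6, diff=7 [FAIL (|-1-6|=7 > 1)], height=7
Node 34 violates the condition: |-1 - 1| = 2 > 1.
Result: Not balanced


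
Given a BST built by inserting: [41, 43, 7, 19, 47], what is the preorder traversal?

Tree insertion order: [41, 43, 7, 19, 47]
Tree (level-order array): [41, 7, 43, None, 19, None, 47]
Preorder traversal: [41, 7, 19, 43, 47]


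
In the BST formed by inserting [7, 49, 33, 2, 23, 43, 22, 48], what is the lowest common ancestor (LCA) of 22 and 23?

Tree insertion order: [7, 49, 33, 2, 23, 43, 22, 48]
Tree (level-order array): [7, 2, 49, None, None, 33, None, 23, 43, 22, None, None, 48]
In a BST, the LCA of p=22, q=23 is the first node v on the
root-to-leaf path with p <= v <= q (go left if both < v, right if both > v).
Walk from root:
  at 7: both 22 and 23 > 7, go right
  at 49: both 22 and 23 < 49, go left
  at 33: both 22 and 23 < 33, go left
  at 23: 22 <= 23 <= 23, this is the LCA
LCA = 23


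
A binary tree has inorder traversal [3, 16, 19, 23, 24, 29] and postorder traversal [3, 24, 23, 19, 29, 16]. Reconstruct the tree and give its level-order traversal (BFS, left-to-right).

Inorder:   [3, 16, 19, 23, 24, 29]
Postorder: [3, 24, 23, 19, 29, 16]
Algorithm: postorder visits root last, so walk postorder right-to-left;
each value is the root of the current inorder slice — split it at that
value, recurse on the right subtree first, then the left.
Recursive splits:
  root=16; inorder splits into left=[3], right=[19, 23, 24, 29]
  root=29; inorder splits into left=[19, 23, 24], right=[]
  root=19; inorder splits into left=[], right=[23, 24]
  root=23; inorder splits into left=[], right=[24]
  root=24; inorder splits into left=[], right=[]
  root=3; inorder splits into left=[], right=[]
Reconstructed level-order: [16, 3, 29, 19, 23, 24]


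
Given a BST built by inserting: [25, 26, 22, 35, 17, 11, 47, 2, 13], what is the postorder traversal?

Tree insertion order: [25, 26, 22, 35, 17, 11, 47, 2, 13]
Tree (level-order array): [25, 22, 26, 17, None, None, 35, 11, None, None, 47, 2, 13]
Postorder traversal: [2, 13, 11, 17, 22, 47, 35, 26, 25]


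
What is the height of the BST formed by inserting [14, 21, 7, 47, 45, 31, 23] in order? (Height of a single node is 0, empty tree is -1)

Insertion order: [14, 21, 7, 47, 45, 31, 23]
Tree (level-order array): [14, 7, 21, None, None, None, 47, 45, None, 31, None, 23]
Compute height bottom-up (empty subtree = -1):
  height(7) = 1 + max(-1, -1) = 0
  height(23) = 1 + max(-1, -1) = 0
  height(31) = 1 + max(0, -1) = 1
  height(45) = 1 + max(1, -1) = 2
  height(47) = 1 + max(2, -1) = 3
  height(21) = 1 + max(-1, 3) = 4
  height(14) = 1 + max(0, 4) = 5
Height = 5


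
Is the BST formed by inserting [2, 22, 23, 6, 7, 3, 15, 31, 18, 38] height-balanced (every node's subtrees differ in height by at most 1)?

Tree (level-order array): [2, None, 22, 6, 23, 3, 7, None, 31, None, None, None, 15, None, 38, None, 18]
Definition: a tree is height-balanced if, at every node, |h(left) - h(right)| <= 1 (empty subtree has height -1).
Bottom-up per-node check:
  node 3: h_left=-1, h_right=-1, diff=0 [OK], height=0
  node 18: h_left=-1, h_right=-1, diff=0 [OK], height=0
  node 15: h_left=-1, h_right=0, diff=1 [OK], height=1
  node 7: h_left=-1, h_right=1, diff=2 [FAIL (|-1-1|=2 > 1)], height=2
  node 6: h_left=0, h_right=2, diff=2 [FAIL (|0-2|=2 > 1)], height=3
  node 38: h_left=-1, h_right=-1, diff=0 [OK], height=0
  node 31: h_left=-1, h_right=0, diff=1 [OK], height=1
  node 23: h_left=-1, h_right=1, diff=2 [FAIL (|-1-1|=2 > 1)], height=2
  node 22: h_left=3, h_right=2, diff=1 [OK], height=4
  node 2: h_left=-1, h_right=4, diff=5 [FAIL (|-1-4|=5 > 1)], height=5
Node 7 violates the condition: |-1 - 1| = 2 > 1.
Result: Not balanced


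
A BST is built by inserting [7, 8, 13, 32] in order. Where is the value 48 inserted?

Starting tree (level order): [7, None, 8, None, 13, None, 32]
Insertion path: 7 -> 8 -> 13 -> 32
Result: insert 48 as right child of 32
Final tree (level order): [7, None, 8, None, 13, None, 32, None, 48]


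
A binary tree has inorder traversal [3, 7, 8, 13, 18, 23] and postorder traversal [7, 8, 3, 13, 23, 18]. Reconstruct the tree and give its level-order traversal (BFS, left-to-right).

Inorder:   [3, 7, 8, 13, 18, 23]
Postorder: [7, 8, 3, 13, 23, 18]
Algorithm: postorder visits root last, so walk postorder right-to-left;
each value is the root of the current inorder slice — split it at that
value, recurse on the right subtree first, then the left.
Recursive splits:
  root=18; inorder splits into left=[3, 7, 8, 13], right=[23]
  root=23; inorder splits into left=[], right=[]
  root=13; inorder splits into left=[3, 7, 8], right=[]
  root=3; inorder splits into left=[], right=[7, 8]
  root=8; inorder splits into left=[7], right=[]
  root=7; inorder splits into left=[], right=[]
Reconstructed level-order: [18, 13, 23, 3, 8, 7]


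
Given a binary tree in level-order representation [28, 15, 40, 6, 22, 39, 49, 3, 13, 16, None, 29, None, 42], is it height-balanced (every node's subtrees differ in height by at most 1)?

Tree (level-order array): [28, 15, 40, 6, 22, 39, 49, 3, 13, 16, None, 29, None, 42]
Definition: a tree is height-balanced if, at every node, |h(left) - h(right)| <= 1 (empty subtree has height -1).
Bottom-up per-node check:
  node 3: h_left=-1, h_right=-1, diff=0 [OK], height=0
  node 13: h_left=-1, h_right=-1, diff=0 [OK], height=0
  node 6: h_left=0, h_right=0, diff=0 [OK], height=1
  node 16: h_left=-1, h_right=-1, diff=0 [OK], height=0
  node 22: h_left=0, h_right=-1, diff=1 [OK], height=1
  node 15: h_left=1, h_right=1, diff=0 [OK], height=2
  node 29: h_left=-1, h_right=-1, diff=0 [OK], height=0
  node 39: h_left=0, h_right=-1, diff=1 [OK], height=1
  node 42: h_left=-1, h_right=-1, diff=0 [OK], height=0
  node 49: h_left=0, h_right=-1, diff=1 [OK], height=1
  node 40: h_left=1, h_right=1, diff=0 [OK], height=2
  node 28: h_left=2, h_right=2, diff=0 [OK], height=3
All nodes satisfy the balance condition.
Result: Balanced


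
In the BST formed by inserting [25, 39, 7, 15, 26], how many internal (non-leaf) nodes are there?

Tree built from: [25, 39, 7, 15, 26]
Tree (level-order array): [25, 7, 39, None, 15, 26]
Rule: An internal node has at least one child.
Per-node child counts:
  node 25: 2 child(ren)
  node 7: 1 child(ren)
  node 15: 0 child(ren)
  node 39: 1 child(ren)
  node 26: 0 child(ren)
Matching nodes: [25, 7, 39]
Count of internal (non-leaf) nodes: 3


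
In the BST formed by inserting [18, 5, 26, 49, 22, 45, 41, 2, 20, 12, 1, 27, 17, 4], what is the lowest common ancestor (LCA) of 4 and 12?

Tree insertion order: [18, 5, 26, 49, 22, 45, 41, 2, 20, 12, 1, 27, 17, 4]
Tree (level-order array): [18, 5, 26, 2, 12, 22, 49, 1, 4, None, 17, 20, None, 45, None, None, None, None, None, None, None, None, None, 41, None, 27]
In a BST, the LCA of p=4, q=12 is the first node v on the
root-to-leaf path with p <= v <= q (go left if both < v, right if both > v).
Walk from root:
  at 18: both 4 and 12 < 18, go left
  at 5: 4 <= 5 <= 12, this is the LCA
LCA = 5


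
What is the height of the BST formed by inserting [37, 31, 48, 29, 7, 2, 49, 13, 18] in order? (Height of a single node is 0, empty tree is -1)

Insertion order: [37, 31, 48, 29, 7, 2, 49, 13, 18]
Tree (level-order array): [37, 31, 48, 29, None, None, 49, 7, None, None, None, 2, 13, None, None, None, 18]
Compute height bottom-up (empty subtree = -1):
  height(2) = 1 + max(-1, -1) = 0
  height(18) = 1 + max(-1, -1) = 0
  height(13) = 1 + max(-1, 0) = 1
  height(7) = 1 + max(0, 1) = 2
  height(29) = 1 + max(2, -1) = 3
  height(31) = 1 + max(3, -1) = 4
  height(49) = 1 + max(-1, -1) = 0
  height(48) = 1 + max(-1, 0) = 1
  height(37) = 1 + max(4, 1) = 5
Height = 5


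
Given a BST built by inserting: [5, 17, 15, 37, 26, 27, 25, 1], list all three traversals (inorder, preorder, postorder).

Tree insertion order: [5, 17, 15, 37, 26, 27, 25, 1]
Tree (level-order array): [5, 1, 17, None, None, 15, 37, None, None, 26, None, 25, 27]
Inorder (L, root, R): [1, 5, 15, 17, 25, 26, 27, 37]
Preorder (root, L, R): [5, 1, 17, 15, 37, 26, 25, 27]
Postorder (L, R, root): [1, 15, 25, 27, 26, 37, 17, 5]


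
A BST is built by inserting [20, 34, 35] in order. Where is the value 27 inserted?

Starting tree (level order): [20, None, 34, None, 35]
Insertion path: 20 -> 34
Result: insert 27 as left child of 34
Final tree (level order): [20, None, 34, 27, 35]


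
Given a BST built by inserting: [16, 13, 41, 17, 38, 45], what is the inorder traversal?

Tree insertion order: [16, 13, 41, 17, 38, 45]
Tree (level-order array): [16, 13, 41, None, None, 17, 45, None, 38]
Inorder traversal: [13, 16, 17, 38, 41, 45]


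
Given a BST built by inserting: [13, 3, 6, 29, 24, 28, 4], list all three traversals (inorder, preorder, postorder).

Tree insertion order: [13, 3, 6, 29, 24, 28, 4]
Tree (level-order array): [13, 3, 29, None, 6, 24, None, 4, None, None, 28]
Inorder (L, root, R): [3, 4, 6, 13, 24, 28, 29]
Preorder (root, L, R): [13, 3, 6, 4, 29, 24, 28]
Postorder (L, R, root): [4, 6, 3, 28, 24, 29, 13]


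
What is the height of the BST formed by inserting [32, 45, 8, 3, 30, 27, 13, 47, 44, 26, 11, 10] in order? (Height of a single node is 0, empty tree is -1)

Insertion order: [32, 45, 8, 3, 30, 27, 13, 47, 44, 26, 11, 10]
Tree (level-order array): [32, 8, 45, 3, 30, 44, 47, None, None, 27, None, None, None, None, None, 13, None, 11, 26, 10]
Compute height bottom-up (empty subtree = -1):
  height(3) = 1 + max(-1, -1) = 0
  height(10) = 1 + max(-1, -1) = 0
  height(11) = 1 + max(0, -1) = 1
  height(26) = 1 + max(-1, -1) = 0
  height(13) = 1 + max(1, 0) = 2
  height(27) = 1 + max(2, -1) = 3
  height(30) = 1 + max(3, -1) = 4
  height(8) = 1 + max(0, 4) = 5
  height(44) = 1 + max(-1, -1) = 0
  height(47) = 1 + max(-1, -1) = 0
  height(45) = 1 + max(0, 0) = 1
  height(32) = 1 + max(5, 1) = 6
Height = 6


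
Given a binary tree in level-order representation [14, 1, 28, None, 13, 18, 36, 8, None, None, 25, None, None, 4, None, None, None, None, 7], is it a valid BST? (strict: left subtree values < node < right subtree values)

Level-order array: [14, 1, 28, None, 13, 18, 36, 8, None, None, 25, None, None, 4, None, None, None, None, 7]
Validate using subtree bounds (lo, hi): at each node, require lo < value < hi,
then recurse left with hi=value and right with lo=value.
Preorder trace (stopping at first violation):
  at node 14 with bounds (-inf, +inf): OK
  at node 1 with bounds (-inf, 14): OK
  at node 13 with bounds (1, 14): OK
  at node 8 with bounds (1, 13): OK
  at node 4 with bounds (1, 8): OK
  at node 7 with bounds (4, 8): OK
  at node 28 with bounds (14, +inf): OK
  at node 18 with bounds (14, 28): OK
  at node 25 with bounds (18, 28): OK
  at node 36 with bounds (28, +inf): OK
No violation found at any node.
Result: Valid BST


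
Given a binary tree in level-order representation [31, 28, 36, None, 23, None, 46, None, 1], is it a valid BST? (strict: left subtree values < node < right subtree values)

Level-order array: [31, 28, 36, None, 23, None, 46, None, 1]
Validate using subtree bounds (lo, hi): at each node, require lo < value < hi,
then recurse left with hi=value and right with lo=value.
Preorder trace (stopping at first violation):
  at node 31 with bounds (-inf, +inf): OK
  at node 28 with bounds (-inf, 31): OK
  at node 23 with bounds (28, 31): VIOLATION
Node 23 violates its bound: not (28 < 23 < 31).
Result: Not a valid BST


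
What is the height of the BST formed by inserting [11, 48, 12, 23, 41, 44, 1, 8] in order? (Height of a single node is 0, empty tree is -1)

Insertion order: [11, 48, 12, 23, 41, 44, 1, 8]
Tree (level-order array): [11, 1, 48, None, 8, 12, None, None, None, None, 23, None, 41, None, 44]
Compute height bottom-up (empty subtree = -1):
  height(8) = 1 + max(-1, -1) = 0
  height(1) = 1 + max(-1, 0) = 1
  height(44) = 1 + max(-1, -1) = 0
  height(41) = 1 + max(-1, 0) = 1
  height(23) = 1 + max(-1, 1) = 2
  height(12) = 1 + max(-1, 2) = 3
  height(48) = 1 + max(3, -1) = 4
  height(11) = 1 + max(1, 4) = 5
Height = 5


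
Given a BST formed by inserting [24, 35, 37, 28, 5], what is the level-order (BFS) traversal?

Tree insertion order: [24, 35, 37, 28, 5]
Tree (level-order array): [24, 5, 35, None, None, 28, 37]
BFS from the root, enqueuing left then right child of each popped node:
  queue [24] -> pop 24, enqueue [5, 35], visited so far: [24]
  queue [5, 35] -> pop 5, enqueue [none], visited so far: [24, 5]
  queue [35] -> pop 35, enqueue [28, 37], visited so far: [24, 5, 35]
  queue [28, 37] -> pop 28, enqueue [none], visited so far: [24, 5, 35, 28]
  queue [37] -> pop 37, enqueue [none], visited so far: [24, 5, 35, 28, 37]
Result: [24, 5, 35, 28, 37]


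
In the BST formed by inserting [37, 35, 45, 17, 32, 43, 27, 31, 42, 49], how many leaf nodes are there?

Tree built from: [37, 35, 45, 17, 32, 43, 27, 31, 42, 49]
Tree (level-order array): [37, 35, 45, 17, None, 43, 49, None, 32, 42, None, None, None, 27, None, None, None, None, 31]
Rule: A leaf has 0 children.
Per-node child counts:
  node 37: 2 child(ren)
  node 35: 1 child(ren)
  node 17: 1 child(ren)
  node 32: 1 child(ren)
  node 27: 1 child(ren)
  node 31: 0 child(ren)
  node 45: 2 child(ren)
  node 43: 1 child(ren)
  node 42: 0 child(ren)
  node 49: 0 child(ren)
Matching nodes: [31, 42, 49]
Count of leaf nodes: 3


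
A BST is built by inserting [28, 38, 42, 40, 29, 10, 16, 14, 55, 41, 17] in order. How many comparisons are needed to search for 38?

Search path for 38: 28 -> 38
Found: True
Comparisons: 2


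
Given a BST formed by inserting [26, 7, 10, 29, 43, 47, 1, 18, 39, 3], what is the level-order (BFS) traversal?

Tree insertion order: [26, 7, 10, 29, 43, 47, 1, 18, 39, 3]
Tree (level-order array): [26, 7, 29, 1, 10, None, 43, None, 3, None, 18, 39, 47]
BFS from the root, enqueuing left then right child of each popped node:
  queue [26] -> pop 26, enqueue [7, 29], visited so far: [26]
  queue [7, 29] -> pop 7, enqueue [1, 10], visited so far: [26, 7]
  queue [29, 1, 10] -> pop 29, enqueue [43], visited so far: [26, 7, 29]
  queue [1, 10, 43] -> pop 1, enqueue [3], visited so far: [26, 7, 29, 1]
  queue [10, 43, 3] -> pop 10, enqueue [18], visited so far: [26, 7, 29, 1, 10]
  queue [43, 3, 18] -> pop 43, enqueue [39, 47], visited so far: [26, 7, 29, 1, 10, 43]
  queue [3, 18, 39, 47] -> pop 3, enqueue [none], visited so far: [26, 7, 29, 1, 10, 43, 3]
  queue [18, 39, 47] -> pop 18, enqueue [none], visited so far: [26, 7, 29, 1, 10, 43, 3, 18]
  queue [39, 47] -> pop 39, enqueue [none], visited so far: [26, 7, 29, 1, 10, 43, 3, 18, 39]
  queue [47] -> pop 47, enqueue [none], visited so far: [26, 7, 29, 1, 10, 43, 3, 18, 39, 47]
Result: [26, 7, 29, 1, 10, 43, 3, 18, 39, 47]


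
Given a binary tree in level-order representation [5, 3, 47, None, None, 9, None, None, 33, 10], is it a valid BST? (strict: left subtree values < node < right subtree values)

Level-order array: [5, 3, 47, None, None, 9, None, None, 33, 10]
Validate using subtree bounds (lo, hi): at each node, require lo < value < hi,
then recurse left with hi=value and right with lo=value.
Preorder trace (stopping at first violation):
  at node 5 with bounds (-inf, +inf): OK
  at node 3 with bounds (-inf, 5): OK
  at node 47 with bounds (5, +inf): OK
  at node 9 with bounds (5, 47): OK
  at node 33 with bounds (9, 47): OK
  at node 10 with bounds (9, 33): OK
No violation found at any node.
Result: Valid BST


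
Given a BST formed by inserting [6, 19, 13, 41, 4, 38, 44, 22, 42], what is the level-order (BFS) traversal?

Tree insertion order: [6, 19, 13, 41, 4, 38, 44, 22, 42]
Tree (level-order array): [6, 4, 19, None, None, 13, 41, None, None, 38, 44, 22, None, 42]
BFS from the root, enqueuing left then right child of each popped node:
  queue [6] -> pop 6, enqueue [4, 19], visited so far: [6]
  queue [4, 19] -> pop 4, enqueue [none], visited so far: [6, 4]
  queue [19] -> pop 19, enqueue [13, 41], visited so far: [6, 4, 19]
  queue [13, 41] -> pop 13, enqueue [none], visited so far: [6, 4, 19, 13]
  queue [41] -> pop 41, enqueue [38, 44], visited so far: [6, 4, 19, 13, 41]
  queue [38, 44] -> pop 38, enqueue [22], visited so far: [6, 4, 19, 13, 41, 38]
  queue [44, 22] -> pop 44, enqueue [42], visited so far: [6, 4, 19, 13, 41, 38, 44]
  queue [22, 42] -> pop 22, enqueue [none], visited so far: [6, 4, 19, 13, 41, 38, 44, 22]
  queue [42] -> pop 42, enqueue [none], visited so far: [6, 4, 19, 13, 41, 38, 44, 22, 42]
Result: [6, 4, 19, 13, 41, 38, 44, 22, 42]


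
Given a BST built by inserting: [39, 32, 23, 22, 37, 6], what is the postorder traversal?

Tree insertion order: [39, 32, 23, 22, 37, 6]
Tree (level-order array): [39, 32, None, 23, 37, 22, None, None, None, 6]
Postorder traversal: [6, 22, 23, 37, 32, 39]


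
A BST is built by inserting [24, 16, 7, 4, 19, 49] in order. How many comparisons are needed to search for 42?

Search path for 42: 24 -> 49
Found: False
Comparisons: 2


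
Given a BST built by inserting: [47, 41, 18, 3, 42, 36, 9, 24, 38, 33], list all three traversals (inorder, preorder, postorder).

Tree insertion order: [47, 41, 18, 3, 42, 36, 9, 24, 38, 33]
Tree (level-order array): [47, 41, None, 18, 42, 3, 36, None, None, None, 9, 24, 38, None, None, None, 33]
Inorder (L, root, R): [3, 9, 18, 24, 33, 36, 38, 41, 42, 47]
Preorder (root, L, R): [47, 41, 18, 3, 9, 36, 24, 33, 38, 42]
Postorder (L, R, root): [9, 3, 33, 24, 38, 36, 18, 42, 41, 47]


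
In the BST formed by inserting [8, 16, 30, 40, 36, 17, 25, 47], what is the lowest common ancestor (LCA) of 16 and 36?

Tree insertion order: [8, 16, 30, 40, 36, 17, 25, 47]
Tree (level-order array): [8, None, 16, None, 30, 17, 40, None, 25, 36, 47]
In a BST, the LCA of p=16, q=36 is the first node v on the
root-to-leaf path with p <= v <= q (go left if both < v, right if both > v).
Walk from root:
  at 8: both 16 and 36 > 8, go right
  at 16: 16 <= 16 <= 36, this is the LCA
LCA = 16


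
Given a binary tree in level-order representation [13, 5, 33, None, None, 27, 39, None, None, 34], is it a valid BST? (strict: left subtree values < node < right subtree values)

Level-order array: [13, 5, 33, None, None, 27, 39, None, None, 34]
Validate using subtree bounds (lo, hi): at each node, require lo < value < hi,
then recurse left with hi=value and right with lo=value.
Preorder trace (stopping at first violation):
  at node 13 with bounds (-inf, +inf): OK
  at node 5 with bounds (-inf, 13): OK
  at node 33 with bounds (13, +inf): OK
  at node 27 with bounds (13, 33): OK
  at node 39 with bounds (33, +inf): OK
  at node 34 with bounds (33, 39): OK
No violation found at any node.
Result: Valid BST


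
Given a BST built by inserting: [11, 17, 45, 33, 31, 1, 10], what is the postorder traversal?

Tree insertion order: [11, 17, 45, 33, 31, 1, 10]
Tree (level-order array): [11, 1, 17, None, 10, None, 45, None, None, 33, None, 31]
Postorder traversal: [10, 1, 31, 33, 45, 17, 11]


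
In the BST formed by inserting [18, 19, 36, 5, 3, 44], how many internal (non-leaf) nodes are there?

Tree built from: [18, 19, 36, 5, 3, 44]
Tree (level-order array): [18, 5, 19, 3, None, None, 36, None, None, None, 44]
Rule: An internal node has at least one child.
Per-node child counts:
  node 18: 2 child(ren)
  node 5: 1 child(ren)
  node 3: 0 child(ren)
  node 19: 1 child(ren)
  node 36: 1 child(ren)
  node 44: 0 child(ren)
Matching nodes: [18, 5, 19, 36]
Count of internal (non-leaf) nodes: 4


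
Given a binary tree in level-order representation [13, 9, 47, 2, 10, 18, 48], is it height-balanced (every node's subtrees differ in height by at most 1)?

Tree (level-order array): [13, 9, 47, 2, 10, 18, 48]
Definition: a tree is height-balanced if, at every node, |h(left) - h(right)| <= 1 (empty subtree has height -1).
Bottom-up per-node check:
  node 2: h_left=-1, h_right=-1, diff=0 [OK], height=0
  node 10: h_left=-1, h_right=-1, diff=0 [OK], height=0
  node 9: h_left=0, h_right=0, diff=0 [OK], height=1
  node 18: h_left=-1, h_right=-1, diff=0 [OK], height=0
  node 48: h_left=-1, h_right=-1, diff=0 [OK], height=0
  node 47: h_left=0, h_right=0, diff=0 [OK], height=1
  node 13: h_left=1, h_right=1, diff=0 [OK], height=2
All nodes satisfy the balance condition.
Result: Balanced


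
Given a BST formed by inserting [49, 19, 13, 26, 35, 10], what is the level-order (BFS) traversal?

Tree insertion order: [49, 19, 13, 26, 35, 10]
Tree (level-order array): [49, 19, None, 13, 26, 10, None, None, 35]
BFS from the root, enqueuing left then right child of each popped node:
  queue [49] -> pop 49, enqueue [19], visited so far: [49]
  queue [19] -> pop 19, enqueue [13, 26], visited so far: [49, 19]
  queue [13, 26] -> pop 13, enqueue [10], visited so far: [49, 19, 13]
  queue [26, 10] -> pop 26, enqueue [35], visited so far: [49, 19, 13, 26]
  queue [10, 35] -> pop 10, enqueue [none], visited so far: [49, 19, 13, 26, 10]
  queue [35] -> pop 35, enqueue [none], visited so far: [49, 19, 13, 26, 10, 35]
Result: [49, 19, 13, 26, 10, 35]


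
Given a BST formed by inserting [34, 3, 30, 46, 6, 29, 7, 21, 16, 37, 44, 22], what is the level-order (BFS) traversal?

Tree insertion order: [34, 3, 30, 46, 6, 29, 7, 21, 16, 37, 44, 22]
Tree (level-order array): [34, 3, 46, None, 30, 37, None, 6, None, None, 44, None, 29, None, None, 7, None, None, 21, 16, 22]
BFS from the root, enqueuing left then right child of each popped node:
  queue [34] -> pop 34, enqueue [3, 46], visited so far: [34]
  queue [3, 46] -> pop 3, enqueue [30], visited so far: [34, 3]
  queue [46, 30] -> pop 46, enqueue [37], visited so far: [34, 3, 46]
  queue [30, 37] -> pop 30, enqueue [6], visited so far: [34, 3, 46, 30]
  queue [37, 6] -> pop 37, enqueue [44], visited so far: [34, 3, 46, 30, 37]
  queue [6, 44] -> pop 6, enqueue [29], visited so far: [34, 3, 46, 30, 37, 6]
  queue [44, 29] -> pop 44, enqueue [none], visited so far: [34, 3, 46, 30, 37, 6, 44]
  queue [29] -> pop 29, enqueue [7], visited so far: [34, 3, 46, 30, 37, 6, 44, 29]
  queue [7] -> pop 7, enqueue [21], visited so far: [34, 3, 46, 30, 37, 6, 44, 29, 7]
  queue [21] -> pop 21, enqueue [16, 22], visited so far: [34, 3, 46, 30, 37, 6, 44, 29, 7, 21]
  queue [16, 22] -> pop 16, enqueue [none], visited so far: [34, 3, 46, 30, 37, 6, 44, 29, 7, 21, 16]
  queue [22] -> pop 22, enqueue [none], visited so far: [34, 3, 46, 30, 37, 6, 44, 29, 7, 21, 16, 22]
Result: [34, 3, 46, 30, 37, 6, 44, 29, 7, 21, 16, 22]


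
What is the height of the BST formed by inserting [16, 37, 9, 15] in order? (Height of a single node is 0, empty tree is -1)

Insertion order: [16, 37, 9, 15]
Tree (level-order array): [16, 9, 37, None, 15]
Compute height bottom-up (empty subtree = -1):
  height(15) = 1 + max(-1, -1) = 0
  height(9) = 1 + max(-1, 0) = 1
  height(37) = 1 + max(-1, -1) = 0
  height(16) = 1 + max(1, 0) = 2
Height = 2


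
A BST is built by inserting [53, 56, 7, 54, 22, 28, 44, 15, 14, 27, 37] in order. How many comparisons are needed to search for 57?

Search path for 57: 53 -> 56
Found: False
Comparisons: 2


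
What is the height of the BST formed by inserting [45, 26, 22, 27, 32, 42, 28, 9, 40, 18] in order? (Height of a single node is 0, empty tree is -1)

Insertion order: [45, 26, 22, 27, 32, 42, 28, 9, 40, 18]
Tree (level-order array): [45, 26, None, 22, 27, 9, None, None, 32, None, 18, 28, 42, None, None, None, None, 40]
Compute height bottom-up (empty subtree = -1):
  height(18) = 1 + max(-1, -1) = 0
  height(9) = 1 + max(-1, 0) = 1
  height(22) = 1 + max(1, -1) = 2
  height(28) = 1 + max(-1, -1) = 0
  height(40) = 1 + max(-1, -1) = 0
  height(42) = 1 + max(0, -1) = 1
  height(32) = 1 + max(0, 1) = 2
  height(27) = 1 + max(-1, 2) = 3
  height(26) = 1 + max(2, 3) = 4
  height(45) = 1 + max(4, -1) = 5
Height = 5


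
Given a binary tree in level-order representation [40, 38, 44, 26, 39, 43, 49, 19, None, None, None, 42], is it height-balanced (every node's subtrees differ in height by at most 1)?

Tree (level-order array): [40, 38, 44, 26, 39, 43, 49, 19, None, None, None, 42]
Definition: a tree is height-balanced if, at every node, |h(left) - h(right)| <= 1 (empty subtree has height -1).
Bottom-up per-node check:
  node 19: h_left=-1, h_right=-1, diff=0 [OK], height=0
  node 26: h_left=0, h_right=-1, diff=1 [OK], height=1
  node 39: h_left=-1, h_right=-1, diff=0 [OK], height=0
  node 38: h_left=1, h_right=0, diff=1 [OK], height=2
  node 42: h_left=-1, h_right=-1, diff=0 [OK], height=0
  node 43: h_left=0, h_right=-1, diff=1 [OK], height=1
  node 49: h_left=-1, h_right=-1, diff=0 [OK], height=0
  node 44: h_left=1, h_right=0, diff=1 [OK], height=2
  node 40: h_left=2, h_right=2, diff=0 [OK], height=3
All nodes satisfy the balance condition.
Result: Balanced


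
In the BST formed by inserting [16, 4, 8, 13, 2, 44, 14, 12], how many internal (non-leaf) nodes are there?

Tree built from: [16, 4, 8, 13, 2, 44, 14, 12]
Tree (level-order array): [16, 4, 44, 2, 8, None, None, None, None, None, 13, 12, 14]
Rule: An internal node has at least one child.
Per-node child counts:
  node 16: 2 child(ren)
  node 4: 2 child(ren)
  node 2: 0 child(ren)
  node 8: 1 child(ren)
  node 13: 2 child(ren)
  node 12: 0 child(ren)
  node 14: 0 child(ren)
  node 44: 0 child(ren)
Matching nodes: [16, 4, 8, 13]
Count of internal (non-leaf) nodes: 4


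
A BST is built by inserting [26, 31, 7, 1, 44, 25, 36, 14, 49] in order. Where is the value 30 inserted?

Starting tree (level order): [26, 7, 31, 1, 25, None, 44, None, None, 14, None, 36, 49]
Insertion path: 26 -> 31
Result: insert 30 as left child of 31
Final tree (level order): [26, 7, 31, 1, 25, 30, 44, None, None, 14, None, None, None, 36, 49]


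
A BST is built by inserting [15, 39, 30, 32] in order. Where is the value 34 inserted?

Starting tree (level order): [15, None, 39, 30, None, None, 32]
Insertion path: 15 -> 39 -> 30 -> 32
Result: insert 34 as right child of 32
Final tree (level order): [15, None, 39, 30, None, None, 32, None, 34]


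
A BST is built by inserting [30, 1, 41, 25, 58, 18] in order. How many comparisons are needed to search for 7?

Search path for 7: 30 -> 1 -> 25 -> 18
Found: False
Comparisons: 4


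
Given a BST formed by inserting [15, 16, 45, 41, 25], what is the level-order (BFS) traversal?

Tree insertion order: [15, 16, 45, 41, 25]
Tree (level-order array): [15, None, 16, None, 45, 41, None, 25]
BFS from the root, enqueuing left then right child of each popped node:
  queue [15] -> pop 15, enqueue [16], visited so far: [15]
  queue [16] -> pop 16, enqueue [45], visited so far: [15, 16]
  queue [45] -> pop 45, enqueue [41], visited so far: [15, 16, 45]
  queue [41] -> pop 41, enqueue [25], visited so far: [15, 16, 45, 41]
  queue [25] -> pop 25, enqueue [none], visited so far: [15, 16, 45, 41, 25]
Result: [15, 16, 45, 41, 25]


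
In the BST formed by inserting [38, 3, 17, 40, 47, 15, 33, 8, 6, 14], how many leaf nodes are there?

Tree built from: [38, 3, 17, 40, 47, 15, 33, 8, 6, 14]
Tree (level-order array): [38, 3, 40, None, 17, None, 47, 15, 33, None, None, 8, None, None, None, 6, 14]
Rule: A leaf has 0 children.
Per-node child counts:
  node 38: 2 child(ren)
  node 3: 1 child(ren)
  node 17: 2 child(ren)
  node 15: 1 child(ren)
  node 8: 2 child(ren)
  node 6: 0 child(ren)
  node 14: 0 child(ren)
  node 33: 0 child(ren)
  node 40: 1 child(ren)
  node 47: 0 child(ren)
Matching nodes: [6, 14, 33, 47]
Count of leaf nodes: 4


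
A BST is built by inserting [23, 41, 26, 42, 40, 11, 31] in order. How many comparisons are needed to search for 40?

Search path for 40: 23 -> 41 -> 26 -> 40
Found: True
Comparisons: 4


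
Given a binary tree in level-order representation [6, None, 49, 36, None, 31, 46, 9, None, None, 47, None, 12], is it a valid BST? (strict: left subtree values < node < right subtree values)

Level-order array: [6, None, 49, 36, None, 31, 46, 9, None, None, 47, None, 12]
Validate using subtree bounds (lo, hi): at each node, require lo < value < hi,
then recurse left with hi=value and right with lo=value.
Preorder trace (stopping at first violation):
  at node 6 with bounds (-inf, +inf): OK
  at node 49 with bounds (6, +inf): OK
  at node 36 with bounds (6, 49): OK
  at node 31 with bounds (6, 36): OK
  at node 9 with bounds (6, 31): OK
  at node 12 with bounds (9, 31): OK
  at node 46 with bounds (36, 49): OK
  at node 47 with bounds (46, 49): OK
No violation found at any node.
Result: Valid BST


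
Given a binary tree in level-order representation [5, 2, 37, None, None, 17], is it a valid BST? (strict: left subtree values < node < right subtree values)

Level-order array: [5, 2, 37, None, None, 17]
Validate using subtree bounds (lo, hi): at each node, require lo < value < hi,
then recurse left with hi=value and right with lo=value.
Preorder trace (stopping at first violation):
  at node 5 with bounds (-inf, +inf): OK
  at node 2 with bounds (-inf, 5): OK
  at node 37 with bounds (5, +inf): OK
  at node 17 with bounds (5, 37): OK
No violation found at any node.
Result: Valid BST


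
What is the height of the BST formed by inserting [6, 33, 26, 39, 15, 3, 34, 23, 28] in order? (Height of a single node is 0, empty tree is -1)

Insertion order: [6, 33, 26, 39, 15, 3, 34, 23, 28]
Tree (level-order array): [6, 3, 33, None, None, 26, 39, 15, 28, 34, None, None, 23]
Compute height bottom-up (empty subtree = -1):
  height(3) = 1 + max(-1, -1) = 0
  height(23) = 1 + max(-1, -1) = 0
  height(15) = 1 + max(-1, 0) = 1
  height(28) = 1 + max(-1, -1) = 0
  height(26) = 1 + max(1, 0) = 2
  height(34) = 1 + max(-1, -1) = 0
  height(39) = 1 + max(0, -1) = 1
  height(33) = 1 + max(2, 1) = 3
  height(6) = 1 + max(0, 3) = 4
Height = 4


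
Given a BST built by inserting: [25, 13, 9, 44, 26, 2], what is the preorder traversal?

Tree insertion order: [25, 13, 9, 44, 26, 2]
Tree (level-order array): [25, 13, 44, 9, None, 26, None, 2]
Preorder traversal: [25, 13, 9, 2, 44, 26]


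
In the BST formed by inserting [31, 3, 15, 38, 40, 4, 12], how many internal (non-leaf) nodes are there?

Tree built from: [31, 3, 15, 38, 40, 4, 12]
Tree (level-order array): [31, 3, 38, None, 15, None, 40, 4, None, None, None, None, 12]
Rule: An internal node has at least one child.
Per-node child counts:
  node 31: 2 child(ren)
  node 3: 1 child(ren)
  node 15: 1 child(ren)
  node 4: 1 child(ren)
  node 12: 0 child(ren)
  node 38: 1 child(ren)
  node 40: 0 child(ren)
Matching nodes: [31, 3, 15, 4, 38]
Count of internal (non-leaf) nodes: 5
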